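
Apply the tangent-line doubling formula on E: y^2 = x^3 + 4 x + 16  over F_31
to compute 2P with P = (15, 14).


Doubling: s = (3 x1^2 + a) / (2 y1)
s = (3*15^2 + 4) / (2*14) mod 31 = 1
x3 = s^2 - 2 x1 mod 31 = 1^2 - 2*15 = 2
y3 = s (x1 - x3) - y1 mod 31 = 1 * (15 - 2) - 14 = 30

2P = (2, 30)


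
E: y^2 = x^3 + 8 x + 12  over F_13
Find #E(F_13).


For each x in F_13, count y with y^2 = x^3 + 8 x + 12 mod 13:
  x = 0: RHS = 12, y in [5, 8]  -> 2 point(s)
  x = 2: RHS = 10, y in [6, 7]  -> 2 point(s)
  x = 4: RHS = 4, y in [2, 11]  -> 2 point(s)
  x = 6: RHS = 3, y in [4, 9]  -> 2 point(s)
  x = 8: RHS = 3, y in [4, 9]  -> 2 point(s)
  x = 10: RHS = 0, y in [0]  -> 1 point(s)
  x = 11: RHS = 1, y in [1, 12]  -> 2 point(s)
  x = 12: RHS = 3, y in [4, 9]  -> 2 point(s)
Affine points: 15. Add the point at infinity: total = 16.

#E(F_13) = 16


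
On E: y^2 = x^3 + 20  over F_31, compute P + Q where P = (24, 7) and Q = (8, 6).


P != Q, so use the chord formula.
s = (y2 - y1) / (x2 - x1) = (30) / (15) mod 31 = 2
x3 = s^2 - x1 - x2 mod 31 = 2^2 - 24 - 8 = 3
y3 = s (x1 - x3) - y1 mod 31 = 2 * (24 - 3) - 7 = 4

P + Q = (3, 4)


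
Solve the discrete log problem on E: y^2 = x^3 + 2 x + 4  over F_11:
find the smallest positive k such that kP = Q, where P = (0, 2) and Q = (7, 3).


Enumerate multiples of P until we hit Q = (7, 3):
  1P = (0, 2)
  2P = (3, 2)
  3P = (8, 9)
  4P = (6, 1)
  5P = (9, 5)
  6P = (7, 3)
Match found at i = 6.

k = 6


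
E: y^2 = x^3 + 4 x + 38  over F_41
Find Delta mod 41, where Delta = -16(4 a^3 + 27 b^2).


4 a^3 + 27 b^2 = 4*4^3 + 27*38^2 = 256 + 38988 = 39244
Delta = -16 * (39244) = -627904
Delta mod 41 = 11

Delta = 11 (mod 41)


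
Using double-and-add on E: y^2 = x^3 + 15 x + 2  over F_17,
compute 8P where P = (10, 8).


k = 8 = 1000_2 (binary, LSB first: 0001)
Double-and-add from P = (10, 8):
  bit 0 = 0: acc unchanged = O
  bit 1 = 0: acc unchanged = O
  bit 2 = 0: acc unchanged = O
  bit 3 = 1: acc = O + (10, 9) = (10, 9)

8P = (10, 9)


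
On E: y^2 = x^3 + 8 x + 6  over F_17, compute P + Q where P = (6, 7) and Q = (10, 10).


P != Q, so use the chord formula.
s = (y2 - y1) / (x2 - x1) = (3) / (4) mod 17 = 5
x3 = s^2 - x1 - x2 mod 17 = 5^2 - 6 - 10 = 9
y3 = s (x1 - x3) - y1 mod 17 = 5 * (6 - 9) - 7 = 12

P + Q = (9, 12)


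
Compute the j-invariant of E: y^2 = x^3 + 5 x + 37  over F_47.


Delta = -16(4 a^3 + 27 b^2) mod 47 = 30
-1728 * (4 a)^3 = -1728 * (4*5)^3 mod 47 = 16
j = 16 * 30^(-1) mod 47 = 35

j = 35 (mod 47)


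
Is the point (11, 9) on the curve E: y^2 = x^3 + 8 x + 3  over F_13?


Check whether y^2 = x^3 + 8 x + 3 (mod 13) for (x, y) = (11, 9).
LHS: y^2 = 9^2 mod 13 = 3
RHS: x^3 + 8 x + 3 = 11^3 + 8*11 + 3 mod 13 = 5
LHS != RHS

No, not on the curve


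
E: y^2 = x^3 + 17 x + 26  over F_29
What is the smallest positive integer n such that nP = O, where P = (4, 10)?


Compute successive multiples of P until we hit O:
  1P = (4, 10)
  2P = (8, 6)
  3P = (18, 4)
  4P = (6, 24)
  5P = (10, 6)
  6P = (9, 3)
  7P = (11, 23)
  8P = (21, 4)
  ... (continuing to 29P)
  29P = O

ord(P) = 29


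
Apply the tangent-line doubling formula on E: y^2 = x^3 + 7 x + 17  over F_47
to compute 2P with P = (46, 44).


Doubling: s = (3 x1^2 + a) / (2 y1)
s = (3*46^2 + 7) / (2*44) mod 47 = 14
x3 = s^2 - 2 x1 mod 47 = 14^2 - 2*46 = 10
y3 = s (x1 - x3) - y1 mod 47 = 14 * (46 - 10) - 44 = 37

2P = (10, 37)


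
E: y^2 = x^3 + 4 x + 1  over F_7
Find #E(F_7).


For each x in F_7, count y with y^2 = x^3 + 4 x + 1 mod 7:
  x = 0: RHS = 1, y in [1, 6]  -> 2 point(s)
  x = 4: RHS = 4, y in [2, 5]  -> 2 point(s)
Affine points: 4. Add the point at infinity: total = 5.

#E(F_7) = 5


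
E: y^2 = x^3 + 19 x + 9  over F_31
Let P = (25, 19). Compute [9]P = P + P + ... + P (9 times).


k = 9 = 1001_2 (binary, LSB first: 1001)
Double-and-add from P = (25, 19):
  bit 0 = 1: acc = O + (25, 19) = (25, 19)
  bit 1 = 0: acc unchanged = (25, 19)
  bit 2 = 0: acc unchanged = (25, 19)
  bit 3 = 1: acc = (25, 19) + (7, 12) = (18, 13)

9P = (18, 13)


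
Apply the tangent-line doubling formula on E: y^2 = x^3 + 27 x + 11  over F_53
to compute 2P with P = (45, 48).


Doubling: s = (3 x1^2 + a) / (2 y1)
s = (3*45^2 + 27) / (2*48) mod 53 = 47
x3 = s^2 - 2 x1 mod 53 = 47^2 - 2*45 = 52
y3 = s (x1 - x3) - y1 mod 53 = 47 * (45 - 52) - 48 = 47

2P = (52, 47)


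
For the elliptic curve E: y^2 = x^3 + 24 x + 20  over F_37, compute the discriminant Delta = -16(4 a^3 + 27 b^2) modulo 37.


4 a^3 + 27 b^2 = 4*24^3 + 27*20^2 = 55296 + 10800 = 66096
Delta = -16 * (66096) = -1057536
Delta mod 37 = 35

Delta = 35 (mod 37)


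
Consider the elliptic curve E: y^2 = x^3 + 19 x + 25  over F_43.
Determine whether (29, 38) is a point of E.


Check whether y^2 = x^3 + 19 x + 25 (mod 43) for (x, y) = (29, 38).
LHS: y^2 = 38^2 mod 43 = 25
RHS: x^3 + 19 x + 25 = 29^3 + 19*29 + 25 mod 43 = 25
LHS = RHS

Yes, on the curve


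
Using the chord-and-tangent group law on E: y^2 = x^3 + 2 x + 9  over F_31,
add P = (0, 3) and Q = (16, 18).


P != Q, so use the chord formula.
s = (y2 - y1) / (x2 - x1) = (15) / (16) mod 31 = 30
x3 = s^2 - x1 - x2 mod 31 = 30^2 - 0 - 16 = 16
y3 = s (x1 - x3) - y1 mod 31 = 30 * (0 - 16) - 3 = 13

P + Q = (16, 13)


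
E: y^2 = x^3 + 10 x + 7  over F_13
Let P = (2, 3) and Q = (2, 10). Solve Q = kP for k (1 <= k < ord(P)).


Enumerate multiples of P until we hit Q = (2, 10):
  1P = (2, 3)
  2P = (8, 1)
  3P = (6, 7)
  4P = (6, 6)
  5P = (8, 12)
  6P = (2, 10)
Match found at i = 6.

k = 6


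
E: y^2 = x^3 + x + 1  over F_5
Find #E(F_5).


For each x in F_5, count y with y^2 = x^3 + 1 x + 1 mod 5:
  x = 0: RHS = 1, y in [1, 4]  -> 2 point(s)
  x = 2: RHS = 1, y in [1, 4]  -> 2 point(s)
  x = 3: RHS = 1, y in [1, 4]  -> 2 point(s)
  x = 4: RHS = 4, y in [2, 3]  -> 2 point(s)
Affine points: 8. Add the point at infinity: total = 9.

#E(F_5) = 9


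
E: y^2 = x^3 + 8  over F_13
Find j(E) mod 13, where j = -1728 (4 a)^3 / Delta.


Delta = -16(4 a^3 + 27 b^2) mod 13 = 3
-1728 * (4 a)^3 = -1728 * (4*0)^3 mod 13 = 0
j = 0 * 3^(-1) mod 13 = 0

j = 0 (mod 13)


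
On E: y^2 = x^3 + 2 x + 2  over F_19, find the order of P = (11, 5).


Compute successive multiples of P until we hit O:
  1P = (11, 5)
  2P = (4, 13)
  3P = (15, 5)
  4P = (12, 14)
  5P = (1, 9)
  6P = (14, 0)
  7P = (1, 10)
  8P = (12, 5)
  ... (continuing to 12P)
  12P = O

ord(P) = 12


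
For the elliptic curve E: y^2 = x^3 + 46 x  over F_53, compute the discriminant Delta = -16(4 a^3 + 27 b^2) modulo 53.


4 a^3 + 27 b^2 = 4*46^3 + 27*0^2 = 389344 + 0 = 389344
Delta = -16 * (389344) = -6229504
Delta mod 53 = 10

Delta = 10 (mod 53)


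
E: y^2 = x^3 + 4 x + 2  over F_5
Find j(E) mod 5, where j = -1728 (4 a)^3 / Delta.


Delta = -16(4 a^3 + 27 b^2) mod 5 = 1
-1728 * (4 a)^3 = -1728 * (4*4)^3 mod 5 = 2
j = 2 * 1^(-1) mod 5 = 2

j = 2 (mod 5)


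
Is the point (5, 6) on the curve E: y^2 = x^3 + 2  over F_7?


Check whether y^2 = x^3 + 0 x + 2 (mod 7) for (x, y) = (5, 6).
LHS: y^2 = 6^2 mod 7 = 1
RHS: x^3 + 0 x + 2 = 5^3 + 0*5 + 2 mod 7 = 1
LHS = RHS

Yes, on the curve


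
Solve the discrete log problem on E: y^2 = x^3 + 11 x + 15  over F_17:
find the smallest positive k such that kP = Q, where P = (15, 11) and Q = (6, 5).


Enumerate multiples of P until we hit Q = (6, 5):
  1P = (15, 11)
  2P = (0, 7)
  3P = (6, 5)
Match found at i = 3.

k = 3


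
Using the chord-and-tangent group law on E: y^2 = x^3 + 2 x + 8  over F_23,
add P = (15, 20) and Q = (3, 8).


P != Q, so use the chord formula.
s = (y2 - y1) / (x2 - x1) = (11) / (11) mod 23 = 1
x3 = s^2 - x1 - x2 mod 23 = 1^2 - 15 - 3 = 6
y3 = s (x1 - x3) - y1 mod 23 = 1 * (15 - 6) - 20 = 12

P + Q = (6, 12)


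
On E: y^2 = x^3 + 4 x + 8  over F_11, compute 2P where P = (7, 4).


Doubling: s = (3 x1^2 + a) / (2 y1)
s = (3*7^2 + 4) / (2*4) mod 11 = 1
x3 = s^2 - 2 x1 mod 11 = 1^2 - 2*7 = 9
y3 = s (x1 - x3) - y1 mod 11 = 1 * (7 - 9) - 4 = 5

2P = (9, 5)


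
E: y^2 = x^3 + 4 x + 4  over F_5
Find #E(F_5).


For each x in F_5, count y with y^2 = x^3 + 4 x + 4 mod 5:
  x = 0: RHS = 4, y in [2, 3]  -> 2 point(s)
  x = 1: RHS = 4, y in [2, 3]  -> 2 point(s)
  x = 2: RHS = 0, y in [0]  -> 1 point(s)
  x = 4: RHS = 4, y in [2, 3]  -> 2 point(s)
Affine points: 7. Add the point at infinity: total = 8.

#E(F_5) = 8


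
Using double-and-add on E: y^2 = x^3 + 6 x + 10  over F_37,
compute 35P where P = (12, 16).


k = 35 = 100011_2 (binary, LSB first: 110001)
Double-and-add from P = (12, 16):
  bit 0 = 1: acc = O + (12, 16) = (12, 16)
  bit 1 = 1: acc = (12, 16) + (10, 16) = (15, 21)
  bit 2 = 0: acc unchanged = (15, 21)
  bit 3 = 0: acc unchanged = (15, 21)
  bit 4 = 0: acc unchanged = (15, 21)
  bit 5 = 1: acc = (15, 21) + (11, 1) = (36, 22)

35P = (36, 22)


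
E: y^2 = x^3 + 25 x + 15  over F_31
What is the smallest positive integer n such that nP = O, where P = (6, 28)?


Compute successive multiples of P until we hit O:
  1P = (6, 28)
  2P = (29, 22)
  3P = (14, 28)
  4P = (11, 3)
  5P = (8, 13)
  6P = (19, 23)
  7P = (10, 26)
  8P = (23, 27)
  ... (continuing to 33P)
  33P = O

ord(P) = 33


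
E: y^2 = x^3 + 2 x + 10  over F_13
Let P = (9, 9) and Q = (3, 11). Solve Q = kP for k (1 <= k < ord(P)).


Enumerate multiples of P until we hit Q = (3, 11):
  1P = (9, 9)
  2P = (4, 2)
  3P = (3, 2)
  4P = (2, 10)
  5P = (6, 11)
  6P = (10, 9)
  7P = (7, 4)
  8P = (0, 7)
  9P = (1, 0)
  10P = (0, 6)
  11P = (7, 9)
  12P = (10, 4)
  13P = (6, 2)
  14P = (2, 3)
  15P = (3, 11)
Match found at i = 15.

k = 15


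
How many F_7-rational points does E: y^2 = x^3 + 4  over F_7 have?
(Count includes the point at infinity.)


For each x in F_7, count y with y^2 = x^3 + 0 x + 4 mod 7:
  x = 0: RHS = 4, y in [2, 5]  -> 2 point(s)
Affine points: 2. Add the point at infinity: total = 3.

#E(F_7) = 3


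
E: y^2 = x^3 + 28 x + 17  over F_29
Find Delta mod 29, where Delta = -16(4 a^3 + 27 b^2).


4 a^3 + 27 b^2 = 4*28^3 + 27*17^2 = 87808 + 7803 = 95611
Delta = -16 * (95611) = -1529776
Delta mod 29 = 3

Delta = 3 (mod 29)


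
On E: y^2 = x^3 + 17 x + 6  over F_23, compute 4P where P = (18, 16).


k = 4 = 100_2 (binary, LSB first: 001)
Double-and-add from P = (18, 16):
  bit 0 = 0: acc unchanged = O
  bit 1 = 0: acc unchanged = O
  bit 2 = 1: acc = O + (7, 10) = (7, 10)

4P = (7, 10)


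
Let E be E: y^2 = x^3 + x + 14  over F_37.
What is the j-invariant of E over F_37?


Delta = -16(4 a^3 + 27 b^2) mod 37 = 31
-1728 * (4 a)^3 = -1728 * (4*1)^3 mod 37 = 1
j = 1 * 31^(-1) mod 37 = 6

j = 6 (mod 37)


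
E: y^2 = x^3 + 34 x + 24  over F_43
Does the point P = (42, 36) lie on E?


Check whether y^2 = x^3 + 34 x + 24 (mod 43) for (x, y) = (42, 36).
LHS: y^2 = 36^2 mod 43 = 6
RHS: x^3 + 34 x + 24 = 42^3 + 34*42 + 24 mod 43 = 32
LHS != RHS

No, not on the curve


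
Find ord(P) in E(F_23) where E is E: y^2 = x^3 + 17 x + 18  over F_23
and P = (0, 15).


Compute successive multiples of P until we hit O:
  1P = (0, 15)
  2P = (12, 15)
  3P = (11, 8)
  4P = (1, 17)
  5P = (3, 2)
  6P = (3, 21)
  7P = (1, 6)
  8P = (11, 15)
  ... (continuing to 11P)
  11P = O

ord(P) = 11


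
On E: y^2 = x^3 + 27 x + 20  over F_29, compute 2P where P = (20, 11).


Doubling: s = (3 x1^2 + a) / (2 y1)
s = (3*20^2 + 27) / (2*11) mod 29 = 7
x3 = s^2 - 2 x1 mod 29 = 7^2 - 2*20 = 9
y3 = s (x1 - x3) - y1 mod 29 = 7 * (20 - 9) - 11 = 8

2P = (9, 8)


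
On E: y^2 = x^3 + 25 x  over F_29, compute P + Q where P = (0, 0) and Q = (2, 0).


P != Q, so use the chord formula.
s = (y2 - y1) / (x2 - x1) = (0) / (2) mod 29 = 0
x3 = s^2 - x1 - x2 mod 29 = 0^2 - 0 - 2 = 27
y3 = s (x1 - x3) - y1 mod 29 = 0 * (0 - 27) - 0 = 0

P + Q = (27, 0)


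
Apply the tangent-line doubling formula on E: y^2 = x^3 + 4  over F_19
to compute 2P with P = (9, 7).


Doubling: s = (3 x1^2 + a) / (2 y1)
s = (3*9^2 + 0) / (2*7) mod 19 = 16
x3 = s^2 - 2 x1 mod 19 = 16^2 - 2*9 = 10
y3 = s (x1 - x3) - y1 mod 19 = 16 * (9 - 10) - 7 = 15

2P = (10, 15)


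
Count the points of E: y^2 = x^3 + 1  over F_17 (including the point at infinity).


For each x in F_17, count y with y^2 = x^3 + 0 x + 1 mod 17:
  x = 0: RHS = 1, y in [1, 16]  -> 2 point(s)
  x = 1: RHS = 2, y in [6, 11]  -> 2 point(s)
  x = 2: RHS = 9, y in [3, 14]  -> 2 point(s)
  x = 6: RHS = 13, y in [8, 9]  -> 2 point(s)
  x = 7: RHS = 4, y in [2, 15]  -> 2 point(s)
  x = 9: RHS = 16, y in [4, 13]  -> 2 point(s)
  x = 10: RHS = 15, y in [7, 10]  -> 2 point(s)
  x = 14: RHS = 8, y in [5, 12]  -> 2 point(s)
  x = 16: RHS = 0, y in [0]  -> 1 point(s)
Affine points: 17. Add the point at infinity: total = 18.

#E(F_17) = 18


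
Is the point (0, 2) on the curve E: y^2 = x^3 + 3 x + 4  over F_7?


Check whether y^2 = x^3 + 3 x + 4 (mod 7) for (x, y) = (0, 2).
LHS: y^2 = 2^2 mod 7 = 4
RHS: x^3 + 3 x + 4 = 0^3 + 3*0 + 4 mod 7 = 4
LHS = RHS

Yes, on the curve


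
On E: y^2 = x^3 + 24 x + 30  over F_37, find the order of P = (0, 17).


Compute successive multiples of P until we hit O:
  1P = (0, 17)
  2P = (27, 14)
  3P = (26, 27)
  4P = (21, 29)
  5P = (5, 33)
  6P = (23, 13)
  7P = (2, 30)
  8P = (31, 22)
  ... (continuing to 20P)
  20P = O

ord(P) = 20


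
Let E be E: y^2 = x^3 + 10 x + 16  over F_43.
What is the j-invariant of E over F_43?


Delta = -16(4 a^3 + 27 b^2) mod 43 = 31
-1728 * (4 a)^3 = -1728 * (4*10)^3 mod 43 = 1
j = 1 * 31^(-1) mod 43 = 25

j = 25 (mod 43)


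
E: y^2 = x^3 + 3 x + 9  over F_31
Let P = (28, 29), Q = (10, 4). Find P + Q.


P != Q, so use the chord formula.
s = (y2 - y1) / (x2 - x1) = (6) / (13) mod 31 = 10
x3 = s^2 - x1 - x2 mod 31 = 10^2 - 28 - 10 = 0
y3 = s (x1 - x3) - y1 mod 31 = 10 * (28 - 0) - 29 = 3

P + Q = (0, 3)


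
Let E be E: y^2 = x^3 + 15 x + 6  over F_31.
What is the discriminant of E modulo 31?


4 a^3 + 27 b^2 = 4*15^3 + 27*6^2 = 13500 + 972 = 14472
Delta = -16 * (14472) = -231552
Delta mod 31 = 18

Delta = 18 (mod 31)


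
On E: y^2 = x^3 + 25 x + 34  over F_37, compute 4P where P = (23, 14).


k = 4 = 100_2 (binary, LSB first: 001)
Double-and-add from P = (23, 14):
  bit 0 = 0: acc unchanged = O
  bit 1 = 0: acc unchanged = O
  bit 2 = 1: acc = O + (30, 21) = (30, 21)

4P = (30, 21)


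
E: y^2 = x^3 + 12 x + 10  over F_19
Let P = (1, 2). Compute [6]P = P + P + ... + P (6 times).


k = 6 = 110_2 (binary, LSB first: 011)
Double-and-add from P = (1, 2):
  bit 0 = 0: acc unchanged = O
  bit 1 = 1: acc = O + (18, 15) = (18, 15)
  bit 2 = 1: acc = (18, 15) + (7, 0) = (18, 4)

6P = (18, 4)


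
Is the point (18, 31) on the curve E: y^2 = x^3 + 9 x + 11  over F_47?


Check whether y^2 = x^3 + 9 x + 11 (mod 47) for (x, y) = (18, 31).
LHS: y^2 = 31^2 mod 47 = 21
RHS: x^3 + 9 x + 11 = 18^3 + 9*18 + 11 mod 47 = 36
LHS != RHS

No, not on the curve


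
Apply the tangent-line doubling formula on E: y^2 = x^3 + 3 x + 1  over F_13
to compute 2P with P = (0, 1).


Doubling: s = (3 x1^2 + a) / (2 y1)
s = (3*0^2 + 3) / (2*1) mod 13 = 8
x3 = s^2 - 2 x1 mod 13 = 8^2 - 2*0 = 12
y3 = s (x1 - x3) - y1 mod 13 = 8 * (0 - 12) - 1 = 7

2P = (12, 7)


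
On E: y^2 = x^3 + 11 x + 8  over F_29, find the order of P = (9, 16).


Compute successive multiples of P until we hit O:
  1P = (9, 16)
  2P = (10, 25)
  3P = (4, 0)
  4P = (10, 4)
  5P = (9, 13)
  6P = O

ord(P) = 6


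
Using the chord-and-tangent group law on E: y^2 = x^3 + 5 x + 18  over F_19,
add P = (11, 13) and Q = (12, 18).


P != Q, so use the chord formula.
s = (y2 - y1) / (x2 - x1) = (5) / (1) mod 19 = 5
x3 = s^2 - x1 - x2 mod 19 = 5^2 - 11 - 12 = 2
y3 = s (x1 - x3) - y1 mod 19 = 5 * (11 - 2) - 13 = 13

P + Q = (2, 13)


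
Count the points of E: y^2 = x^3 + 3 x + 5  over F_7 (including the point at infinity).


For each x in F_7, count y with y^2 = x^3 + 3 x + 5 mod 7:
  x = 1: RHS = 2, y in [3, 4]  -> 2 point(s)
  x = 4: RHS = 4, y in [2, 5]  -> 2 point(s)
  x = 6: RHS = 1, y in [1, 6]  -> 2 point(s)
Affine points: 6. Add the point at infinity: total = 7.

#E(F_7) = 7


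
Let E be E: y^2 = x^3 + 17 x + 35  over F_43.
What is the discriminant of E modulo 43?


4 a^3 + 27 b^2 = 4*17^3 + 27*35^2 = 19652 + 33075 = 52727
Delta = -16 * (52727) = -843632
Delta mod 43 = 28

Delta = 28 (mod 43)


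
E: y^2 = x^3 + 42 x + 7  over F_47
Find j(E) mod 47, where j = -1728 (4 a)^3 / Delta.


Delta = -16(4 a^3 + 27 b^2) mod 47 = 39
-1728 * (4 a)^3 = -1728 * (4*42)^3 mod 47 = 31
j = 31 * 39^(-1) mod 47 = 2

j = 2 (mod 47)


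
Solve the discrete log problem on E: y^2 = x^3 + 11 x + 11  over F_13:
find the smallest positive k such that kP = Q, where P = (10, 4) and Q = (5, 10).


Enumerate multiples of P until we hit Q = (5, 10):
  1P = (10, 4)
  2P = (5, 10)
Match found at i = 2.

k = 2


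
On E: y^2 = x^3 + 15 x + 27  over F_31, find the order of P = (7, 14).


Compute successive multiples of P until we hit O:
  1P = (7, 14)
  2P = (19, 14)
  3P = (5, 17)
  4P = (29, 19)
  5P = (11, 2)
  6P = (22, 0)
  7P = (11, 29)
  8P = (29, 12)
  ... (continuing to 12P)
  12P = O

ord(P) = 12


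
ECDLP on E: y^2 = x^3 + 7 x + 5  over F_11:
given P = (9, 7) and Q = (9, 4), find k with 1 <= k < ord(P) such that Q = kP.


Enumerate multiples of P until we hit Q = (9, 4):
  1P = (9, 7)
  2P = (5, 0)
  3P = (9, 4)
Match found at i = 3.

k = 3


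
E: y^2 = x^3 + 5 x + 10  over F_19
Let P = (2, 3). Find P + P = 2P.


Doubling: s = (3 x1^2 + a) / (2 y1)
s = (3*2^2 + 5) / (2*3) mod 19 = 6
x3 = s^2 - 2 x1 mod 19 = 6^2 - 2*2 = 13
y3 = s (x1 - x3) - y1 mod 19 = 6 * (2 - 13) - 3 = 7

2P = (13, 7)


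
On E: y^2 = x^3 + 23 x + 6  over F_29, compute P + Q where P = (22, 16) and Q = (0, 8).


P != Q, so use the chord formula.
s = (y2 - y1) / (x2 - x1) = (21) / (7) mod 29 = 3
x3 = s^2 - x1 - x2 mod 29 = 3^2 - 22 - 0 = 16
y3 = s (x1 - x3) - y1 mod 29 = 3 * (22 - 16) - 16 = 2

P + Q = (16, 2)


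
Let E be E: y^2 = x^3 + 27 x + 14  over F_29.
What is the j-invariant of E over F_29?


Delta = -16(4 a^3 + 27 b^2) mod 29 = 27
-1728 * (4 a)^3 = -1728 * (4*27)^3 mod 29 = 4
j = 4 * 27^(-1) mod 29 = 27

j = 27 (mod 29)


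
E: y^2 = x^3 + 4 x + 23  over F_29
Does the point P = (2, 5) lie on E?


Check whether y^2 = x^3 + 4 x + 23 (mod 29) for (x, y) = (2, 5).
LHS: y^2 = 5^2 mod 29 = 25
RHS: x^3 + 4 x + 23 = 2^3 + 4*2 + 23 mod 29 = 10
LHS != RHS

No, not on the curve


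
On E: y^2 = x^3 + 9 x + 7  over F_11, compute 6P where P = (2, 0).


k = 6 = 110_2 (binary, LSB first: 011)
Double-and-add from P = (2, 0):
  bit 0 = 0: acc unchanged = O
  bit 1 = 1: acc = O + O = O
  bit 2 = 1: acc = O + O = O

6P = O


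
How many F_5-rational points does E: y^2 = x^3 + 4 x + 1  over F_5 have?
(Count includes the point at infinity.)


For each x in F_5, count y with y^2 = x^3 + 4 x + 1 mod 5:
  x = 0: RHS = 1, y in [1, 4]  -> 2 point(s)
  x = 1: RHS = 1, y in [1, 4]  -> 2 point(s)
  x = 3: RHS = 0, y in [0]  -> 1 point(s)
  x = 4: RHS = 1, y in [1, 4]  -> 2 point(s)
Affine points: 7. Add the point at infinity: total = 8.

#E(F_5) = 8


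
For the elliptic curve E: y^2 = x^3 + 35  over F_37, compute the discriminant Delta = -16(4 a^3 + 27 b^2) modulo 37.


4 a^3 + 27 b^2 = 4*0^3 + 27*35^2 = 0 + 33075 = 33075
Delta = -16 * (33075) = -529200
Delta mod 37 = 11

Delta = 11 (mod 37)


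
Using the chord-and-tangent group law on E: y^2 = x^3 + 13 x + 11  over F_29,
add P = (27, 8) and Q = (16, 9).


P != Q, so use the chord formula.
s = (y2 - y1) / (x2 - x1) = (1) / (18) mod 29 = 21
x3 = s^2 - x1 - x2 mod 29 = 21^2 - 27 - 16 = 21
y3 = s (x1 - x3) - y1 mod 29 = 21 * (27 - 21) - 8 = 2

P + Q = (21, 2)


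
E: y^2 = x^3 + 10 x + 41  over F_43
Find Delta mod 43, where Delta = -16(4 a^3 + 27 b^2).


4 a^3 + 27 b^2 = 4*10^3 + 27*41^2 = 4000 + 45387 = 49387
Delta = -16 * (49387) = -790192
Delta mod 43 = 19

Delta = 19 (mod 43)


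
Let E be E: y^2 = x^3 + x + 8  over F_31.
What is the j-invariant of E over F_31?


Delta = -16(4 a^3 + 27 b^2) mod 31 = 2
-1728 * (4 a)^3 = -1728 * (4*1)^3 mod 31 = 16
j = 16 * 2^(-1) mod 31 = 8

j = 8 (mod 31)


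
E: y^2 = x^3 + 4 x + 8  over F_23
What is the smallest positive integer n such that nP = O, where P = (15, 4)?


Compute successive multiples of P until we hit O:
  1P = (15, 4)
  2P = (1, 17)
  3P = (0, 10)
  4P = (10, 17)
  5P = (2, 22)
  6P = (12, 6)
  7P = (22, 16)
  8P = (11, 16)
  ... (continuing to 28P)
  28P = O

ord(P) = 28


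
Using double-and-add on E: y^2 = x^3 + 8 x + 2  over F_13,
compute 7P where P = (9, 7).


k = 7 = 111_2 (binary, LSB first: 111)
Double-and-add from P = (9, 7):
  bit 0 = 1: acc = O + (9, 7) = (9, 7)
  bit 1 = 1: acc = (9, 7) + (11, 11) = (10, 4)
  bit 2 = 1: acc = (10, 4) + (3, 1) = (10, 9)

7P = (10, 9)


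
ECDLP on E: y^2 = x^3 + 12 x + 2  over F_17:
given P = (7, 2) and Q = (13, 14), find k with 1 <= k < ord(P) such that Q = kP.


Enumerate multiples of P until we hit Q = (13, 14):
  1P = (7, 2)
  2P = (1, 7)
  3P = (13, 3)
  4P = (6, 1)
  5P = (5, 0)
  6P = (6, 16)
  7P = (13, 14)
Match found at i = 7.

k = 7


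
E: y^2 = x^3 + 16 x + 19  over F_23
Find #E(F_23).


For each x in F_23, count y with y^2 = x^3 + 16 x + 19 mod 23:
  x = 1: RHS = 13, y in [6, 17]  -> 2 point(s)
  x = 2: RHS = 13, y in [6, 17]  -> 2 point(s)
  x = 3: RHS = 2, y in [5, 18]  -> 2 point(s)
  x = 4: RHS = 9, y in [3, 20]  -> 2 point(s)
  x = 6: RHS = 9, y in [3, 20]  -> 2 point(s)
  x = 9: RHS = 18, y in [8, 15]  -> 2 point(s)
  x = 10: RHS = 6, y in [11, 12]  -> 2 point(s)
  x = 11: RHS = 8, y in [10, 13]  -> 2 point(s)
  x = 13: RHS = 9, y in [3, 20]  -> 2 point(s)
  x = 15: RHS = 0, y in [0]  -> 1 point(s)
  x = 16: RHS = 1, y in [1, 22]  -> 2 point(s)
  x = 17: RHS = 6, y in [11, 12]  -> 2 point(s)
  x = 19: RHS = 6, y in [11, 12]  -> 2 point(s)
  x = 20: RHS = 13, y in [6, 17]  -> 2 point(s)
  x = 21: RHS = 2, y in [5, 18]  -> 2 point(s)
  x = 22: RHS = 2, y in [5, 18]  -> 2 point(s)
Affine points: 31. Add the point at infinity: total = 32.

#E(F_23) = 32


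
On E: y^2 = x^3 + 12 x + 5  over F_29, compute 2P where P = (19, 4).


Doubling: s = (3 x1^2 + a) / (2 y1)
s = (3*19^2 + 12) / (2*4) mod 29 = 10
x3 = s^2 - 2 x1 mod 29 = 10^2 - 2*19 = 4
y3 = s (x1 - x3) - y1 mod 29 = 10 * (19 - 4) - 4 = 1

2P = (4, 1)


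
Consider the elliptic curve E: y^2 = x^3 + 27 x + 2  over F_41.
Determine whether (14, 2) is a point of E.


Check whether y^2 = x^3 + 27 x + 2 (mod 41) for (x, y) = (14, 2).
LHS: y^2 = 2^2 mod 41 = 4
RHS: x^3 + 27 x + 2 = 14^3 + 27*14 + 2 mod 41 = 8
LHS != RHS

No, not on the curve


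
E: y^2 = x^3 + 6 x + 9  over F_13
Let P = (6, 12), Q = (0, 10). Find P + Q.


P != Q, so use the chord formula.
s = (y2 - y1) / (x2 - x1) = (11) / (7) mod 13 = 9
x3 = s^2 - x1 - x2 mod 13 = 9^2 - 6 - 0 = 10
y3 = s (x1 - x3) - y1 mod 13 = 9 * (6 - 10) - 12 = 4

P + Q = (10, 4)


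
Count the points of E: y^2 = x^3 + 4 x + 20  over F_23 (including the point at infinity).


For each x in F_23, count y with y^2 = x^3 + 4 x + 20 mod 23:
  x = 1: RHS = 2, y in [5, 18]  -> 2 point(s)
  x = 2: RHS = 13, y in [6, 17]  -> 2 point(s)
  x = 3: RHS = 13, y in [6, 17]  -> 2 point(s)
  x = 4: RHS = 8, y in [10, 13]  -> 2 point(s)
  x = 5: RHS = 4, y in [2, 21]  -> 2 point(s)
  x = 7: RHS = 0, y in [0]  -> 1 point(s)
  x = 8: RHS = 12, y in [9, 14]  -> 2 point(s)
  x = 9: RHS = 3, y in [7, 16]  -> 2 point(s)
  x = 10: RHS = 2, y in [5, 18]  -> 2 point(s)
  x = 12: RHS = 2, y in [5, 18]  -> 2 point(s)
  x = 18: RHS = 13, y in [6, 17]  -> 2 point(s)
  x = 19: RHS = 9, y in [3, 20]  -> 2 point(s)
  x = 20: RHS = 4, y in [2, 21]  -> 2 point(s)
  x = 21: RHS = 4, y in [2, 21]  -> 2 point(s)
Affine points: 27. Add the point at infinity: total = 28.

#E(F_23) = 28


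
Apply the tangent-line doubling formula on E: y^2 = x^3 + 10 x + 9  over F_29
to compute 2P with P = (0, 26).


Doubling: s = (3 x1^2 + a) / (2 y1)
s = (3*0^2 + 10) / (2*26) mod 29 = 8
x3 = s^2 - 2 x1 mod 29 = 8^2 - 2*0 = 6
y3 = s (x1 - x3) - y1 mod 29 = 8 * (0 - 6) - 26 = 13

2P = (6, 13)


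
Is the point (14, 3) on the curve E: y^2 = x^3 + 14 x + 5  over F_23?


Check whether y^2 = x^3 + 14 x + 5 (mod 23) for (x, y) = (14, 3).
LHS: y^2 = 3^2 mod 23 = 9
RHS: x^3 + 14 x + 5 = 14^3 + 14*14 + 5 mod 23 = 1
LHS != RHS

No, not on the curve


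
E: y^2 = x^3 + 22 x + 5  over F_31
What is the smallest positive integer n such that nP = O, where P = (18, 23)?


Compute successive multiples of P until we hit O:
  1P = (18, 23)
  2P = (11, 11)
  3P = (10, 4)
  4P = (13, 16)
  5P = (28, 25)
  6P = (21, 26)
  7P = (24, 2)
  8P = (9, 23)
  ... (continuing to 37P)
  37P = O

ord(P) = 37


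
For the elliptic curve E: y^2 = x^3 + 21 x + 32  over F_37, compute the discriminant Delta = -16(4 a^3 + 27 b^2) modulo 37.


4 a^3 + 27 b^2 = 4*21^3 + 27*32^2 = 37044 + 27648 = 64692
Delta = -16 * (64692) = -1035072
Delta mod 37 = 3

Delta = 3 (mod 37)


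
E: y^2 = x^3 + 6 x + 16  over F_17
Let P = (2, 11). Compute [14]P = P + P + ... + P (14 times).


k = 14 = 1110_2 (binary, LSB first: 0111)
Double-and-add from P = (2, 11):
  bit 0 = 0: acc unchanged = O
  bit 1 = 1: acc = O + (11, 11) = (11, 11)
  bit 2 = 1: acc = (11, 11) + (13, 8) = (8, 10)
  bit 3 = 1: acc = (8, 10) + (0, 4) = (0, 13)

14P = (0, 13)


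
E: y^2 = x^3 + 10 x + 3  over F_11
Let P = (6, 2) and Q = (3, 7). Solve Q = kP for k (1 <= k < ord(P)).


Enumerate multiples of P until we hit Q = (3, 7):
  1P = (6, 2)
  2P = (3, 4)
  3P = (0, 5)
  4P = (8, 10)
  5P = (2, 3)
  6P = (1, 5)
  7P = (7, 3)
  8P = (10, 5)
  9P = (10, 6)
  10P = (7, 8)
  11P = (1, 6)
  12P = (2, 8)
  13P = (8, 1)
  14P = (0, 6)
  15P = (3, 7)
Match found at i = 15.

k = 15


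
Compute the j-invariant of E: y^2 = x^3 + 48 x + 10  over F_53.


Delta = -16(4 a^3 + 27 b^2) mod 53 = 45
-1728 * (4 a)^3 = -1728 * (4*48)^3 mod 53 = 10
j = 10 * 45^(-1) mod 53 = 12

j = 12 (mod 53)


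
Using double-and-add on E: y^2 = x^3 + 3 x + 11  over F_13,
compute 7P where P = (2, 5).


k = 7 = 111_2 (binary, LSB first: 111)
Double-and-add from P = (2, 5):
  bit 0 = 1: acc = O + (2, 5) = (2, 5)
  bit 1 = 1: acc = (2, 5) + (8, 12) = (4, 10)
  bit 2 = 1: acc = (4, 10) + (10, 1) = (11, 7)

7P = (11, 7)


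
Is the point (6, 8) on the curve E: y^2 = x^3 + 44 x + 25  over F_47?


Check whether y^2 = x^3 + 44 x + 25 (mod 47) for (x, y) = (6, 8).
LHS: y^2 = 8^2 mod 47 = 17
RHS: x^3 + 44 x + 25 = 6^3 + 44*6 + 25 mod 47 = 35
LHS != RHS

No, not on the curve


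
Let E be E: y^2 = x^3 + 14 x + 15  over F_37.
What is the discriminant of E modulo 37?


4 a^3 + 27 b^2 = 4*14^3 + 27*15^2 = 10976 + 6075 = 17051
Delta = -16 * (17051) = -272816
Delta mod 37 = 22

Delta = 22 (mod 37)


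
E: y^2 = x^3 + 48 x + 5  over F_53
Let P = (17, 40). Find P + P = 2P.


Doubling: s = (3 x1^2 + a) / (2 y1)
s = (3*17^2 + 48) / (2*40) mod 53 = 28
x3 = s^2 - 2 x1 mod 53 = 28^2 - 2*17 = 8
y3 = s (x1 - x3) - y1 mod 53 = 28 * (17 - 8) - 40 = 0

2P = (8, 0)


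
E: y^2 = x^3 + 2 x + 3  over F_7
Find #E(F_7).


For each x in F_7, count y with y^2 = x^3 + 2 x + 3 mod 7:
  x = 2: RHS = 1, y in [1, 6]  -> 2 point(s)
  x = 3: RHS = 1, y in [1, 6]  -> 2 point(s)
  x = 6: RHS = 0, y in [0]  -> 1 point(s)
Affine points: 5. Add the point at infinity: total = 6.

#E(F_7) = 6


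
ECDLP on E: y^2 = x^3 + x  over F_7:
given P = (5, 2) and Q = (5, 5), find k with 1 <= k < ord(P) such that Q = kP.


Enumerate multiples of P until we hit Q = (5, 5):
  1P = (5, 2)
  2P = (1, 4)
  3P = (3, 4)
  4P = (0, 0)
  5P = (3, 3)
  6P = (1, 3)
  7P = (5, 5)
Match found at i = 7.

k = 7


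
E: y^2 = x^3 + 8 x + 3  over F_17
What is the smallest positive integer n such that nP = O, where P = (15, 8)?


Compute successive multiples of P until we hit O:
  1P = (15, 8)
  2P = (13, 3)
  3P = (8, 1)
  4P = (12, 12)
  5P = (5, 7)
  6P = (5, 10)
  7P = (12, 5)
  8P = (8, 16)
  ... (continuing to 11P)
  11P = O

ord(P) = 11


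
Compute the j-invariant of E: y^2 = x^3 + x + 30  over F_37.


Delta = -16(4 a^3 + 27 b^2) mod 37 = 6
-1728 * (4 a)^3 = -1728 * (4*1)^3 mod 37 = 1
j = 1 * 6^(-1) mod 37 = 31

j = 31 (mod 37)


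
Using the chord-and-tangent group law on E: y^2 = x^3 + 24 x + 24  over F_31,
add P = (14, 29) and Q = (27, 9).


P != Q, so use the chord formula.
s = (y2 - y1) / (x2 - x1) = (11) / (13) mod 31 = 8
x3 = s^2 - x1 - x2 mod 31 = 8^2 - 14 - 27 = 23
y3 = s (x1 - x3) - y1 mod 31 = 8 * (14 - 23) - 29 = 23

P + Q = (23, 23)


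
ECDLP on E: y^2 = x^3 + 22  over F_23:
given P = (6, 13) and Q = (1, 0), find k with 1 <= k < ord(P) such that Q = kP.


Enumerate multiples of P until we hit Q = (1, 0):
  1P = (6, 13)
  2P = (19, 2)
  3P = (16, 22)
  4P = (14, 12)
  5P = (12, 5)
  6P = (17, 17)
  7P = (18, 14)
  8P = (3, 16)
  9P = (15, 19)
  10P = (5, 3)
  11P = (20, 8)
  12P = (1, 0)
Match found at i = 12.

k = 12


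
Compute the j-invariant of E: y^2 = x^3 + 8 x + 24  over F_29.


Delta = -16(4 a^3 + 27 b^2) mod 29 = 19
-1728 * (4 a)^3 = -1728 * (4*8)^3 mod 29 = 5
j = 5 * 19^(-1) mod 29 = 14

j = 14 (mod 29)


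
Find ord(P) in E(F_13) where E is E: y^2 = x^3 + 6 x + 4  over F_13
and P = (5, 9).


Compute successive multiples of P until we hit O:
  1P = (5, 9)
  2P = (7, 8)
  3P = (11, 7)
  4P = (0, 11)
  5P = (4, 1)
  6P = (3, 7)
  7P = (6, 3)
  8P = (12, 7)
  ... (continuing to 17P)
  17P = O

ord(P) = 17


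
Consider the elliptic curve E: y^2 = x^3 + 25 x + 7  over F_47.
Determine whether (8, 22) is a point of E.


Check whether y^2 = x^3 + 25 x + 7 (mod 47) for (x, y) = (8, 22).
LHS: y^2 = 22^2 mod 47 = 14
RHS: x^3 + 25 x + 7 = 8^3 + 25*8 + 7 mod 47 = 14
LHS = RHS

Yes, on the curve


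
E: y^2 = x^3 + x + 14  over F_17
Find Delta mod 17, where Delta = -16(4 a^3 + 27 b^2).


4 a^3 + 27 b^2 = 4*1^3 + 27*14^2 = 4 + 5292 = 5296
Delta = -16 * (5296) = -84736
Delta mod 17 = 9

Delta = 9 (mod 17)


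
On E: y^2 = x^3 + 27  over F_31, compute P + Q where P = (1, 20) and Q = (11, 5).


P != Q, so use the chord formula.
s = (y2 - y1) / (x2 - x1) = (16) / (10) mod 31 = 14
x3 = s^2 - x1 - x2 mod 31 = 14^2 - 1 - 11 = 29
y3 = s (x1 - x3) - y1 mod 31 = 14 * (1 - 29) - 20 = 22

P + Q = (29, 22)


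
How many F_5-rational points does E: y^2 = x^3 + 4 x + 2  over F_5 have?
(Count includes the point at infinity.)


For each x in F_5, count y with y^2 = x^3 + 4 x + 2 mod 5:
  x = 3: RHS = 1, y in [1, 4]  -> 2 point(s)
Affine points: 2. Add the point at infinity: total = 3.

#E(F_5) = 3


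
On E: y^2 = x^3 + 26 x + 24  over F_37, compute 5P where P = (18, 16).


k = 5 = 101_2 (binary, LSB first: 101)
Double-and-add from P = (18, 16):
  bit 0 = 1: acc = O + (18, 16) = (18, 16)
  bit 1 = 0: acc unchanged = (18, 16)
  bit 2 = 1: acc = (18, 16) + (29, 28) = (34, 17)

5P = (34, 17)


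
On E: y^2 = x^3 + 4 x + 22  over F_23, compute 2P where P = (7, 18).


Doubling: s = (3 x1^2 + a) / (2 y1)
s = (3*7^2 + 4) / (2*18) mod 23 = 1
x3 = s^2 - 2 x1 mod 23 = 1^2 - 2*7 = 10
y3 = s (x1 - x3) - y1 mod 23 = 1 * (7 - 10) - 18 = 2

2P = (10, 2)


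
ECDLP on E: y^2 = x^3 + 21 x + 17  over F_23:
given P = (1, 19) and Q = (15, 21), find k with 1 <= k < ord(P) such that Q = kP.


Enumerate multiples of P until we hit Q = (15, 21):
  1P = (1, 19)
  2P = (7, 22)
  3P = (21, 17)
  4P = (4, 2)
  5P = (22, 8)
  6P = (13, 7)
  7P = (10, 13)
  8P = (15, 21)
Match found at i = 8.

k = 8


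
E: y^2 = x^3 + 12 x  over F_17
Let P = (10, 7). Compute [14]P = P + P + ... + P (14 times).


k = 14 = 1110_2 (binary, LSB first: 0111)
Double-and-add from P = (10, 7):
  bit 0 = 0: acc unchanged = O
  bit 1 = 1: acc = O + (1, 9) = (1, 9)
  bit 2 = 1: acc = (1, 9) + (2, 10) = (15, 11)
  bit 3 = 1: acc = (15, 11) + (9, 2) = (8, 8)

14P = (8, 8)


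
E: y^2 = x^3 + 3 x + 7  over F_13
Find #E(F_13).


For each x in F_13, count y with y^2 = x^3 + 3 x + 7 mod 13:
  x = 3: RHS = 4, y in [2, 11]  -> 2 point(s)
  x = 5: RHS = 4, y in [2, 11]  -> 2 point(s)
  x = 8: RHS = 10, y in [6, 7]  -> 2 point(s)
  x = 9: RHS = 9, y in [3, 10]  -> 2 point(s)
  x = 10: RHS = 10, y in [6, 7]  -> 2 point(s)
  x = 12: RHS = 3, y in [4, 9]  -> 2 point(s)
Affine points: 12. Add the point at infinity: total = 13.

#E(F_13) = 13


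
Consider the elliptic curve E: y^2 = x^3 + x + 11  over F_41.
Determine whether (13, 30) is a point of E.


Check whether y^2 = x^3 + 1 x + 11 (mod 41) for (x, y) = (13, 30).
LHS: y^2 = 30^2 mod 41 = 39
RHS: x^3 + 1 x + 11 = 13^3 + 1*13 + 11 mod 41 = 7
LHS != RHS

No, not on the curve


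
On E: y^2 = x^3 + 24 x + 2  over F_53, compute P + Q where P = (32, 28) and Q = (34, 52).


P != Q, so use the chord formula.
s = (y2 - y1) / (x2 - x1) = (24) / (2) mod 53 = 12
x3 = s^2 - x1 - x2 mod 53 = 12^2 - 32 - 34 = 25
y3 = s (x1 - x3) - y1 mod 53 = 12 * (32 - 25) - 28 = 3

P + Q = (25, 3)


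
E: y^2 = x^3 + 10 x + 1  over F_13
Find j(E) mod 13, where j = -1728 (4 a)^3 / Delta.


Delta = -16(4 a^3 + 27 b^2) mod 13 = 9
-1728 * (4 a)^3 = -1728 * (4*10)^3 mod 13 = 1
j = 1 * 9^(-1) mod 13 = 3

j = 3 (mod 13)


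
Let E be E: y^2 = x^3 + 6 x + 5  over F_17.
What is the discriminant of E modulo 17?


4 a^3 + 27 b^2 = 4*6^3 + 27*5^2 = 864 + 675 = 1539
Delta = -16 * (1539) = -24624
Delta mod 17 = 9

Delta = 9 (mod 17)


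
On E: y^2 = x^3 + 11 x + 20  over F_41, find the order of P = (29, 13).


Compute successive multiples of P until we hit O:
  1P = (29, 13)
  2P = (19, 6)
  3P = (39, 21)
  4P = (13, 8)
  5P = (22, 2)
  6P = (0, 15)
  7P = (20, 9)
  8P = (17, 6)
  ... (continuing to 25P)
  25P = O

ord(P) = 25


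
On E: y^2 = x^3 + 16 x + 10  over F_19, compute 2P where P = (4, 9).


Doubling: s = (3 x1^2 + a) / (2 y1)
s = (3*4^2 + 16) / (2*9) mod 19 = 12
x3 = s^2 - 2 x1 mod 19 = 12^2 - 2*4 = 3
y3 = s (x1 - x3) - y1 mod 19 = 12 * (4 - 3) - 9 = 3

2P = (3, 3)


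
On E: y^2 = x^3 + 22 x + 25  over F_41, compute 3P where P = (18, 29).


k = 3 = 11_2 (binary, LSB first: 11)
Double-and-add from P = (18, 29):
  bit 0 = 1: acc = O + (18, 29) = (18, 29)
  bit 1 = 1: acc = (18, 29) + (14, 24) = (8, 4)

3P = (8, 4)


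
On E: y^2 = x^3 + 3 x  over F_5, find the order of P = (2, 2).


Compute successive multiples of P until we hit O:
  1P = (2, 2)
  2P = (1, 3)
  3P = (3, 4)
  4P = (4, 4)
  5P = (0, 0)
  6P = (4, 1)
  7P = (3, 1)
  8P = (1, 2)
  ... (continuing to 10P)
  10P = O

ord(P) = 10


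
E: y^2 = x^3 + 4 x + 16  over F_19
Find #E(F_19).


For each x in F_19, count y with y^2 = x^3 + 4 x + 16 mod 19:
  x = 0: RHS = 16, y in [4, 15]  -> 2 point(s)
  x = 3: RHS = 17, y in [6, 13]  -> 2 point(s)
  x = 4: RHS = 1, y in [1, 18]  -> 2 point(s)
  x = 5: RHS = 9, y in [3, 16]  -> 2 point(s)
  x = 6: RHS = 9, y in [3, 16]  -> 2 point(s)
  x = 7: RHS = 7, y in [8, 11]  -> 2 point(s)
  x = 8: RHS = 9, y in [3, 16]  -> 2 point(s)
  x = 10: RHS = 11, y in [7, 12]  -> 2 point(s)
  x = 11: RHS = 4, y in [2, 17]  -> 2 point(s)
  x = 12: RHS = 6, y in [5, 14]  -> 2 point(s)
  x = 13: RHS = 4, y in [2, 17]  -> 2 point(s)
  x = 14: RHS = 4, y in [2, 17]  -> 2 point(s)
  x = 17: RHS = 0, y in [0]  -> 1 point(s)
  x = 18: RHS = 11, y in [7, 12]  -> 2 point(s)
Affine points: 27. Add the point at infinity: total = 28.

#E(F_19) = 28


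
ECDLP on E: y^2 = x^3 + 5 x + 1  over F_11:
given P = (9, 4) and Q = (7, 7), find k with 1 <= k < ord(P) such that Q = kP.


Enumerate multiples of P until we hit Q = (7, 7):
  1P = (9, 4)
  2P = (8, 5)
  3P = (6, 4)
  4P = (7, 7)
Match found at i = 4.

k = 4


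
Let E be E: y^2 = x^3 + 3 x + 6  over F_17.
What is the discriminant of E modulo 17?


4 a^3 + 27 b^2 = 4*3^3 + 27*6^2 = 108 + 972 = 1080
Delta = -16 * (1080) = -17280
Delta mod 17 = 9

Delta = 9 (mod 17)


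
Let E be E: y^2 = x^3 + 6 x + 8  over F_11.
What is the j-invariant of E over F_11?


Delta = -16(4 a^3 + 27 b^2) mod 11 = 9
-1728 * (4 a)^3 = -1728 * (4*6)^3 mod 11 = 3
j = 3 * 9^(-1) mod 11 = 4

j = 4 (mod 11)


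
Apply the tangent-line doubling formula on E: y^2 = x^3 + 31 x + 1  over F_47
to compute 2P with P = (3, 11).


Doubling: s = (3 x1^2 + a) / (2 y1)
s = (3*3^2 + 31) / (2*11) mod 47 = 24
x3 = s^2 - 2 x1 mod 47 = 24^2 - 2*3 = 6
y3 = s (x1 - x3) - y1 mod 47 = 24 * (3 - 6) - 11 = 11

2P = (6, 11)


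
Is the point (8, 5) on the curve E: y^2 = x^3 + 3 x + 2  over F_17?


Check whether y^2 = x^3 + 3 x + 2 (mod 17) for (x, y) = (8, 5).
LHS: y^2 = 5^2 mod 17 = 8
RHS: x^3 + 3 x + 2 = 8^3 + 3*8 + 2 mod 17 = 11
LHS != RHS

No, not on the curve


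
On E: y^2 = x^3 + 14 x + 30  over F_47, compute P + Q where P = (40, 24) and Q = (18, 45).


P != Q, so use the chord formula.
s = (y2 - y1) / (x2 - x1) = (21) / (25) mod 47 = 14
x3 = s^2 - x1 - x2 mod 47 = 14^2 - 40 - 18 = 44
y3 = s (x1 - x3) - y1 mod 47 = 14 * (40 - 44) - 24 = 14

P + Q = (44, 14)


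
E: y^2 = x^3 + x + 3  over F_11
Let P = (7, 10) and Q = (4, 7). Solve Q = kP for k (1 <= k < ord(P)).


Enumerate multiples of P until we hit Q = (4, 7):
  1P = (7, 10)
  2P = (6, 4)
  3P = (1, 4)
  4P = (4, 4)
  5P = (4, 7)
Match found at i = 5.

k = 5


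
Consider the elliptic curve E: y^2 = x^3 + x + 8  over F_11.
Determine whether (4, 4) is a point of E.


Check whether y^2 = x^3 + 1 x + 8 (mod 11) for (x, y) = (4, 4).
LHS: y^2 = 4^2 mod 11 = 5
RHS: x^3 + 1 x + 8 = 4^3 + 1*4 + 8 mod 11 = 10
LHS != RHS

No, not on the curve


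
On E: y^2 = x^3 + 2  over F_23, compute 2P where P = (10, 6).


Doubling: s = (3 x1^2 + a) / (2 y1)
s = (3*10^2 + 0) / (2*6) mod 23 = 2
x3 = s^2 - 2 x1 mod 23 = 2^2 - 2*10 = 7
y3 = s (x1 - x3) - y1 mod 23 = 2 * (10 - 7) - 6 = 0

2P = (7, 0)


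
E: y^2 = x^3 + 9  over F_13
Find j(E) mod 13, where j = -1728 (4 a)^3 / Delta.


Delta = -16(4 a^3 + 27 b^2) mod 13 = 4
-1728 * (4 a)^3 = -1728 * (4*0)^3 mod 13 = 0
j = 0 * 4^(-1) mod 13 = 0

j = 0 (mod 13)


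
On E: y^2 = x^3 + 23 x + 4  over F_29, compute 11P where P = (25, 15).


k = 11 = 1011_2 (binary, LSB first: 1101)
Double-and-add from P = (25, 15):
  bit 0 = 1: acc = O + (25, 15) = (25, 15)
  bit 1 = 1: acc = (25, 15) + (3, 10) = (24, 5)
  bit 2 = 0: acc unchanged = (24, 5)
  bit 3 = 1: acc = (24, 5) + (1, 17) = (8, 27)

11P = (8, 27)


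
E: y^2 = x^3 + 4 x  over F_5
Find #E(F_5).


For each x in F_5, count y with y^2 = x^3 + 4 x + 0 mod 5:
  x = 0: RHS = 0, y in [0]  -> 1 point(s)
  x = 1: RHS = 0, y in [0]  -> 1 point(s)
  x = 2: RHS = 1, y in [1, 4]  -> 2 point(s)
  x = 3: RHS = 4, y in [2, 3]  -> 2 point(s)
  x = 4: RHS = 0, y in [0]  -> 1 point(s)
Affine points: 7. Add the point at infinity: total = 8.

#E(F_5) = 8


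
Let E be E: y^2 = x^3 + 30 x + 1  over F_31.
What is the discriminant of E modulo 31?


4 a^3 + 27 b^2 = 4*30^3 + 27*1^2 = 108000 + 27 = 108027
Delta = -16 * (108027) = -1728432
Delta mod 31 = 4

Delta = 4 (mod 31)


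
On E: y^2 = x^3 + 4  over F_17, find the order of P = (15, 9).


Compute successive multiples of P until we hit O:
  1P = (15, 9)
  2P = (12, 10)
  3P = (9, 6)
  4P = (6, 4)
  5P = (11, 14)
  6P = (0, 2)
  7P = (10, 16)
  8P = (13, 12)
  ... (continuing to 18P)
  18P = O

ord(P) = 18


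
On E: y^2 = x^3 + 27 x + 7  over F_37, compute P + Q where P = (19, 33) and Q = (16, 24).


P != Q, so use the chord formula.
s = (y2 - y1) / (x2 - x1) = (28) / (34) mod 37 = 3
x3 = s^2 - x1 - x2 mod 37 = 3^2 - 19 - 16 = 11
y3 = s (x1 - x3) - y1 mod 37 = 3 * (19 - 11) - 33 = 28

P + Q = (11, 28)


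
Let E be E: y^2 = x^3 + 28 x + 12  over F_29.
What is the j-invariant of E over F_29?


Delta = -16(4 a^3 + 27 b^2) mod 29 = 3
-1728 * (4 a)^3 = -1728 * (4*28)^3 mod 29 = 15
j = 15 * 3^(-1) mod 29 = 5

j = 5 (mod 29)


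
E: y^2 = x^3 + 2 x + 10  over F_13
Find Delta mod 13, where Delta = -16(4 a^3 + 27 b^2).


4 a^3 + 27 b^2 = 4*2^3 + 27*10^2 = 32 + 2700 = 2732
Delta = -16 * (2732) = -43712
Delta mod 13 = 7

Delta = 7 (mod 13)


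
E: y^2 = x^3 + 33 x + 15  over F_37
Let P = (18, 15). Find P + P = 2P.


Doubling: s = (3 x1^2 + a) / (2 y1)
s = (3*18^2 + 33) / (2*15) mod 37 = 15
x3 = s^2 - 2 x1 mod 37 = 15^2 - 2*18 = 4
y3 = s (x1 - x3) - y1 mod 37 = 15 * (18 - 4) - 15 = 10

2P = (4, 10)
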